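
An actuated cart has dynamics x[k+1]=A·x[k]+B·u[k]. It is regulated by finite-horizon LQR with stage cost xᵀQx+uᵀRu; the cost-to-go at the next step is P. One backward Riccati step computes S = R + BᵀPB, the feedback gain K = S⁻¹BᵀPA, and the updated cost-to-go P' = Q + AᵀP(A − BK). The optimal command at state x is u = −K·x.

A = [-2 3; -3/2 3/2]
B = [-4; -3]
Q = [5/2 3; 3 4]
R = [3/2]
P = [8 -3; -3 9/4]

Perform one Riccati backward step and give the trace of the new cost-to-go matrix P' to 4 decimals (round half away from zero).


BᵀP = [-23.0000 5.2500]
S = R + BᵀPB = [3/2] + [76.2500] = [77.7500]
BᵀPA = [38.1250 -61.1250]
K = S⁻¹·BᵀPA = [0.4904 -0.7862]
A−BK = [-0.0386 -0.1447; -0.0289 -0.8585]
AᵀP(A−BK) = [0.3678 -0.5896; -0.5896 2.0076]
P' = Q + AᵀP(A−BK) = [2.8678 2.4104; 2.4104 6.0076]
tr(P') = 8.8754

8.8754


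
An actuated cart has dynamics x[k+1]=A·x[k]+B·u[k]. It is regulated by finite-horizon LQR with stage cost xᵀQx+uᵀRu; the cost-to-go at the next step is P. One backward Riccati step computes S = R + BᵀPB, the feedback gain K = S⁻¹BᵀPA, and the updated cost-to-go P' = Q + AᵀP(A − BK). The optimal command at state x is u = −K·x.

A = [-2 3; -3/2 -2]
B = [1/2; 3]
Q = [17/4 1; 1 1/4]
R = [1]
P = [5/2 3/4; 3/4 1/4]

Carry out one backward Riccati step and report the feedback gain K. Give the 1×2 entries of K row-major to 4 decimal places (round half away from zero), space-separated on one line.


-1.4184 1.3469

BᵀP = [3.5000 1.1250]
S = R + BᵀPB = [1] + [5.1250] = [6.1250]
BᵀPA = [-8.6875 8.2500]
K = S⁻¹·BᵀPA = [-1.4184 1.3469]
A−BK = [-1.2908 2.3265; 2.7551 -6.0408]
AᵀP(A−BK) = [2.7404 -2.9235; -2.9235 3.3878]
P' = Q + AᵀP(A−BK) = [6.9904 -1.9235; -1.9235 3.6378]
tr(P') = 10.6282


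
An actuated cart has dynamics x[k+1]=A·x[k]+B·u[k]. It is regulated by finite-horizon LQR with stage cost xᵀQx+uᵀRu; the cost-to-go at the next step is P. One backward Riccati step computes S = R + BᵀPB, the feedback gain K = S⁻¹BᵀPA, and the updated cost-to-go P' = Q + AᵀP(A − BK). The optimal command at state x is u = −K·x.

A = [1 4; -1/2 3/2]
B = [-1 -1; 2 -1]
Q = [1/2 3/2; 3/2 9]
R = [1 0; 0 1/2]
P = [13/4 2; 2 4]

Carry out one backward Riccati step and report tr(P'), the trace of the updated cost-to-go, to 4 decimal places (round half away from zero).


14.9524

BᵀP = [0.7500 6.0000; -5.2500 -6.0000]
S = R + BᵀPB = [1 0; 0 1/2] + [11.2500 -6.7500; -6.7500 11.2500] = [12.2500 -6.7500; -6.7500 11.7500]
BᵀPA = [-2.2500 12.0000; -2.2500 -30.0000]
K = S⁻¹·BᵀPA = [-0.4231 -0.6252; -0.4346 -2.9123]
A−BK = [0.1423 0.4625; -0.0883 -0.1620]
AᵀP(A−BK) = [0.3202 1.0407; 1.0407 5.1321]
P' = Q + AᵀP(A−BK) = [0.8202 2.5407; 2.5407 14.1321]
tr(P') = 14.9524


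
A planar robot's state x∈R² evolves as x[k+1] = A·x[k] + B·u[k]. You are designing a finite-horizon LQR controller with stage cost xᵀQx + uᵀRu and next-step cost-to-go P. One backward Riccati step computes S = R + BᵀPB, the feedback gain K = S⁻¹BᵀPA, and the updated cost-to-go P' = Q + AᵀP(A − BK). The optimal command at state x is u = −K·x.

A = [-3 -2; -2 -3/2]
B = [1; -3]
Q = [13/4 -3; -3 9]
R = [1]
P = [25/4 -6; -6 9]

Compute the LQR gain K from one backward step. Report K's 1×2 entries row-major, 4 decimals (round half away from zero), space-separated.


-0.0543 0.0080

BᵀP = [24.2500 -33.0000]
S = R + BᵀPB = [1] + [123.2500] = [124.2500]
BᵀPA = [-6.7500 1.0000]
K = S⁻¹·BᵀPA = [-0.0543 0.0080]
A−BK = [-2.9457 -2.0080; -2.1630 -1.4759]
AᵀP(A−BK) = [19.8833 13.5543; 13.5543 9.2420]
P' = Q + AᵀP(A−BK) = [23.1333 10.5543; 10.5543 18.2420]
tr(P') = 41.3753


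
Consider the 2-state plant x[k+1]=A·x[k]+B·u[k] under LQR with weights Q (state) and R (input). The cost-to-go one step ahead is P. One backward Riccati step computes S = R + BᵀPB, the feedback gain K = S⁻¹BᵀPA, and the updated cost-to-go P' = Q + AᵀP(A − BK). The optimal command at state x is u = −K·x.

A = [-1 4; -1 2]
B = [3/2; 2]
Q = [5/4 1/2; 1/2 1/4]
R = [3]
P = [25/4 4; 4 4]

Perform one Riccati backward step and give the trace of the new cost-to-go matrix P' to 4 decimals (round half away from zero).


15.9053

BᵀP = [17.3750 14.0000]
S = R + BᵀPB = [3] + [54.0625] = [57.0625]
BᵀPA = [-31.3750 97.5000]
K = S⁻¹·BᵀPA = [-0.5498 1.7087]
A−BK = [-0.1752 1.4370; 0.0997 -1.4173]
AᵀP(A−BK) = [0.9989 -3.3910; -3.3910 13.4064]
P' = Q + AᵀP(A−BK) = [2.2489 -2.8910; -2.8910 13.6564]
tr(P') = 15.9053


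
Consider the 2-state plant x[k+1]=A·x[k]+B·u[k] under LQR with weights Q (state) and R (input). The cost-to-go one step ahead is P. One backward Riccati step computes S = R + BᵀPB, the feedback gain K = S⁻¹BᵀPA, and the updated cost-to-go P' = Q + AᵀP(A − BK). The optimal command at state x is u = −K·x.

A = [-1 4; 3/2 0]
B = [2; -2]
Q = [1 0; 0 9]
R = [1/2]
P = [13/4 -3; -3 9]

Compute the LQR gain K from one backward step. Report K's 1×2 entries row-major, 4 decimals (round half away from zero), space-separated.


-0.6599 0.6803

BᵀP = [12.5000 -24.0000]
S = R + BᵀPB = [1/2] + [73.0000] = [73.5000]
BᵀPA = [-48.5000 50.0000]
K = S⁻¹·BᵀPA = [-0.6599 0.6803]
A−BK = [0.3197 2.6395; 0.1803 1.3605]
AᵀP(A−BK) = [0.4966 1.9932; 1.9932 17.9864]
P' = Q + AᵀP(A−BK) = [1.4966 1.9932; 1.9932 26.9864]
tr(P') = 28.4830


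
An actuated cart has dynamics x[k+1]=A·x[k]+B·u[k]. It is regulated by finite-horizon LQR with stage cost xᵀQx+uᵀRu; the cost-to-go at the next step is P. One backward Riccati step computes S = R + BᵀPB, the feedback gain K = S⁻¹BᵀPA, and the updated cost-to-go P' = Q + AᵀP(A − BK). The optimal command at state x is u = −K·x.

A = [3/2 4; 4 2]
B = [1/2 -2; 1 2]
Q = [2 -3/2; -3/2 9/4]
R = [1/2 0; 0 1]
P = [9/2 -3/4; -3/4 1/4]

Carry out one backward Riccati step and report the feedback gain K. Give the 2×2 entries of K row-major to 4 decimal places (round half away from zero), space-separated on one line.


1.0870 1.3913 -0.1622 -1.2876

BᵀP = [1.5000 -0.1250; -10.5000 2.0000]
S = R + BᵀPB = [1/2 0; 0 1] + [0.6250 -3.2500; -3.2500 25.0000] = [1.1250 -3.2500; -3.2500 26.0000]
BᵀPA = [1.7500 5.7500; -7.7500 -38.0000]
K = S⁻¹·BᵀPA = [1.0870 1.3913; -0.1622 -1.2876]
A−BK = [0.6321 0.7291; 3.2375 3.1839]
AᵀP(A−BK) = [1.9657 2.3361; 2.3361 4.0702]
P' = Q + AᵀP(A−BK) = [3.9657 0.8361; 0.8361 6.3202]
tr(P') = 10.2860


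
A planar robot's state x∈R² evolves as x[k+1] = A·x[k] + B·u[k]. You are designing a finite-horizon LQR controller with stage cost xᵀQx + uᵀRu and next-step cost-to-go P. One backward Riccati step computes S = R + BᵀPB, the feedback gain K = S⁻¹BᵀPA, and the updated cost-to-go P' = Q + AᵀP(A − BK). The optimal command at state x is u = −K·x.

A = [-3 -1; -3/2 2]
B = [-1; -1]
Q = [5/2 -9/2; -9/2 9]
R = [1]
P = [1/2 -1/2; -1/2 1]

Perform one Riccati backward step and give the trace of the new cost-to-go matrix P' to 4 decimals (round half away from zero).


BᵀP = [0.0000 -0.5000]
S = R + BᵀPB = [1] + [0.5000] = [1.5000]
BᵀPA = [0.7500 -1.0000]
K = S⁻¹·BᵀPA = [0.5000 -0.6667]
A−BK = [-2.5000 -1.6667; -1.0000 1.3333]
AᵀP(A−BK) = [1.8750 1.2500; 1.2500 5.8333]
P' = Q + AᵀP(A−BK) = [4.3750 -3.2500; -3.2500 14.8333]
tr(P') = 19.2083

19.2083


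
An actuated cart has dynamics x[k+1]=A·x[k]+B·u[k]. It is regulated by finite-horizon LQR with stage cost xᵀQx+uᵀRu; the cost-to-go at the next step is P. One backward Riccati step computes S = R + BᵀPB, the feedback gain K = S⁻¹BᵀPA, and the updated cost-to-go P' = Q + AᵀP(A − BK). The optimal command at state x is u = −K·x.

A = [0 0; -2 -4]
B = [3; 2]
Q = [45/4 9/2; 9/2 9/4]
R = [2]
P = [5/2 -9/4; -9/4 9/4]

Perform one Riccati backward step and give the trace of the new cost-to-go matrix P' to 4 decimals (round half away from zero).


42.9231

BᵀP = [3.0000 -2.2500]
S = R + BᵀPB = [2] + [4.5000] = [6.5000]
BᵀPA = [4.5000 9.0000]
K = S⁻¹·BᵀPA = [0.6923 1.3846]
A−BK = [-2.0769 -4.1538; -3.3846 -6.7692]
AᵀP(A−BK) = [5.8846 11.7692; 11.7692 23.5385]
P' = Q + AᵀP(A−BK) = [17.1346 16.2692; 16.2692 25.7885]
tr(P') = 42.9231


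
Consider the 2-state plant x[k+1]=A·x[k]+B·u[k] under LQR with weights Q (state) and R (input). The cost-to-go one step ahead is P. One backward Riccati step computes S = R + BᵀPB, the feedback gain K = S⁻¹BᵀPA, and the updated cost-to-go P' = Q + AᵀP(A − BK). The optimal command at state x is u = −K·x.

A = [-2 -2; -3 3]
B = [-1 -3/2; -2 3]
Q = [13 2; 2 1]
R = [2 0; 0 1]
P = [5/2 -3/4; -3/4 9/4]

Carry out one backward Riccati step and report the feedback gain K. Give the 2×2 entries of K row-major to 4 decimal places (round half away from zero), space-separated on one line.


BᵀP = [-1.0000 -3.7500; -6.0000 7.8750]
S = R + BᵀPB = [2 0; 0 1] + [8.5000 -9.7500; -9.7500 32.6250] = [10.5000 -9.7500; -9.7500 33.6250]
BᵀPA = [13.2500 -9.2500; -11.6250 35.6250]
K = S⁻¹·BᵀPA = [1.2875 0.1407; 0.0276 1.1003]
A−BK = [-0.6710 -0.2088; -0.5078 -0.0194]
AᵀP(A−BK) = [4.5110 0.6760; 0.6760 1.3540]
P' = Q + AᵀP(A−BK) = [17.5110 2.6760; 2.6760 2.3540]
tr(P') = 19.8651

1.2875 0.1407 0.0276 1.1003


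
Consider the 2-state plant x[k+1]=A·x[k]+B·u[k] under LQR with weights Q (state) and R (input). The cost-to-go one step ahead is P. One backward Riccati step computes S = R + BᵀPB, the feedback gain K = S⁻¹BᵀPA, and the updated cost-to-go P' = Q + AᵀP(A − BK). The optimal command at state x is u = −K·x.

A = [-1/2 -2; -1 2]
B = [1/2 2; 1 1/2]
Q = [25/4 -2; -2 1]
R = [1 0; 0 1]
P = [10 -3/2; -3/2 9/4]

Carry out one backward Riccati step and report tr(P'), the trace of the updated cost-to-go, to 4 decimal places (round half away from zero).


15.0973

BᵀP = [3.5000 1.5000; 19.2500 -1.8750]
S = R + BᵀPB = [1 0; 0 1] + [3.2500 7.7500; 7.7500 37.5625] = [4.2500 7.7500; 7.7500 38.5625]
BᵀPA = [-3.2500 -4.0000; -7.7500 -42.2500]
K = S⁻¹·BᵀPA = [-0.6286 1.6680; -0.0746 -1.4309]
A−BK = [-0.0364 0.0277; -0.3341 1.0474]
AᵀP(A−BK) = [0.6286 -1.6680; -1.6680 7.2187]
P' = Q + AᵀP(A−BK) = [6.8786 -3.6680; -3.6680 8.2187]
tr(P') = 15.0973


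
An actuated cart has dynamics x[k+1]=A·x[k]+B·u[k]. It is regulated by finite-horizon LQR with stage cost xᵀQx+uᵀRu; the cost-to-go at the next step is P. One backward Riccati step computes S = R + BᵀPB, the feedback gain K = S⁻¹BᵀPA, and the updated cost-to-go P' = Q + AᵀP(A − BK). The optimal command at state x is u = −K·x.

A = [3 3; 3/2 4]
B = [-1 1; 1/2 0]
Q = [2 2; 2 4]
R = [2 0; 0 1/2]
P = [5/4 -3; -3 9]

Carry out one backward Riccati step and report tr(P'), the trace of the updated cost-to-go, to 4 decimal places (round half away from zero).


35.2692

BᵀP = [-2.7500 7.5000; 1.2500 -3.0000]
S = R + BᵀPB = [2 0; 0 1/2] + [6.5000 -2.7500; -2.7500 1.2500] = [8.5000 -2.7500; -2.7500 1.7500]
BᵀPA = [3.0000 21.7500; -0.7500 -8.2500]
K = S⁻¹·BᵀPA = [0.4359 2.1026; 0.2564 -1.4103]
A−BK = [3.1795 6.5128; 1.2821 2.9487]
AᵀP(A−BK) = [3.3846 8.3846; 8.3846 25.8846]
P' = Q + AᵀP(A−BK) = [5.3846 10.3846; 10.3846 29.8846]
tr(P') = 35.2692


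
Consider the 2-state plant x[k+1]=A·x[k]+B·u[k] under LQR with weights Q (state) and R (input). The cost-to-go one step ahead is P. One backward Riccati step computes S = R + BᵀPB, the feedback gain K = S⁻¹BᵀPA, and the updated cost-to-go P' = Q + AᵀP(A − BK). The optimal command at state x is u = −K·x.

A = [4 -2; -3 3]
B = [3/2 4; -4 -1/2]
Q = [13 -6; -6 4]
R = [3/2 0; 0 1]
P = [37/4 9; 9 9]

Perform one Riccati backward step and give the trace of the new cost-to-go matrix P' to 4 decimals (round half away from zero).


18.4682

BᵀP = [-22.1250 -22.5000; 32.5000 31.5000]
S = R + BᵀPB = [3/2 0; 0 1] + [56.8125 -77.2500; -77.2500 114.2500] = [58.3125 -77.2500; -77.2500 115.2500]
BᵀPA = [-21.0000 -23.2500; 35.5000 29.5000]
K = S⁻¹·BᵀPA = [0.4278 -0.5322; 0.5948 -0.1007]
A−BK = [0.9791 -0.7989; -0.9913 0.8210]
AᵀP(A−BK) = [0.8693 -0.5994; -0.5994 0.5989]
P' = Q + AᵀP(A−BK) = [13.8693 -6.5994; -6.5994 4.5989]
tr(P') = 18.4682


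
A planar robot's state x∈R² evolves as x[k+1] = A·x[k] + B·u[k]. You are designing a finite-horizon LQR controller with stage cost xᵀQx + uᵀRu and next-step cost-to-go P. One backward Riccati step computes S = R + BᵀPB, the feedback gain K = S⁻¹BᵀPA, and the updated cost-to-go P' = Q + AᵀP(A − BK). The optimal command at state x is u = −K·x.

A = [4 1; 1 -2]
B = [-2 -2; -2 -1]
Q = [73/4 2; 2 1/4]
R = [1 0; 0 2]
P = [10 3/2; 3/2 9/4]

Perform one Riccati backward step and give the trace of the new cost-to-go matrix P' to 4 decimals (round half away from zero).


BᵀP = [-23.0000 -7.5000; -21.5000 -5.2500]
S = R + BᵀPB = [1 0; 0 2] + [61.0000 53.5000; 53.5000 48.2500] = [62.0000 53.5000; 53.5000 50.2500]
BᵀPA = [-99.5000 -8.0000; -91.2500 -11.0000]
K = S⁻¹·BᵀPA = [-0.4659 0.7364; -1.3198 -1.0030]
A−BK = [0.4284 0.4669; -1.2517 -1.5301]
AᵀP(A−BK) = [7.4531 6.7542; 6.7542 7.8588]
P' = Q + AᵀP(A−BK) = [25.7031 8.7542; 8.7542 8.1088]
tr(P') = 33.8119

33.8119


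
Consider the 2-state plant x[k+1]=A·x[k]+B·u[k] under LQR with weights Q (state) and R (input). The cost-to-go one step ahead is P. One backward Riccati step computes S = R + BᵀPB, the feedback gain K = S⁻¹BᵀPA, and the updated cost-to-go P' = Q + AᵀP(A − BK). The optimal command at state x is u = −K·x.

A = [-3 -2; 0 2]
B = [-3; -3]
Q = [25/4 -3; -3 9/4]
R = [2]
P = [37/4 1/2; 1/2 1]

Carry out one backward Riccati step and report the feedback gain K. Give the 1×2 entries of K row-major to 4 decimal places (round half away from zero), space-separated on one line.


BᵀP = [-29.2500 -4.5000]
S = R + BᵀPB = [2] + [101.2500] = [103.2500]
BᵀPA = [87.7500 49.5000]
K = S⁻¹·BᵀPA = [0.8499 0.4794]
A−BK = [-0.4504 -0.5617; 2.5496 3.4383]
AᵀP(A−BK) = [8.6731 10.4310; 10.4310 13.2688]
P' = Q + AᵀP(A−BK) = [14.9231 7.4310; 7.4310 15.5188]
tr(P') = 30.4419

0.8499 0.4794


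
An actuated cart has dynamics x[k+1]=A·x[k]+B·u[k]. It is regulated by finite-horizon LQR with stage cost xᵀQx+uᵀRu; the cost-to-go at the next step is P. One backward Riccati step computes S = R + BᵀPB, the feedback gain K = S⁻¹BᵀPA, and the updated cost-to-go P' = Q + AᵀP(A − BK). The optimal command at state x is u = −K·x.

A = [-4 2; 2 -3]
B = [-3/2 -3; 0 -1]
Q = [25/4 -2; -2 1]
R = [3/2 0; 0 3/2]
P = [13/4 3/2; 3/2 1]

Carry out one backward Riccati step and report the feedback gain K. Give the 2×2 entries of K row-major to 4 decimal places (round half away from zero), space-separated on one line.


0.5044 -0.2825 0.6255 -0.0303

BᵀP = [-4.8750 -2.2500; -11.2500 -5.5000]
S = R + BᵀPB = [3/2 0; 0 3/2] + [7.3125 16.8750; 16.8750 39.2500] = [8.8125 16.8750; 16.8750 40.7500]
BᵀPA = [15.0000 -3.0000; 34.0000 -6.0000]
K = S⁻¹·BᵀPA = [0.5044 -0.2825; 0.6255 -0.0303]
A−BK = [-1.3670 1.4855; 2.6255 -3.0303]
AᵀP(A−BK) = [3.1677 -2.7339; -2.7339 2.9710]
P' = Q + AᵀP(A−BK) = [9.4177 -4.7339; -4.7339 3.9710]
tr(P') = 13.3887


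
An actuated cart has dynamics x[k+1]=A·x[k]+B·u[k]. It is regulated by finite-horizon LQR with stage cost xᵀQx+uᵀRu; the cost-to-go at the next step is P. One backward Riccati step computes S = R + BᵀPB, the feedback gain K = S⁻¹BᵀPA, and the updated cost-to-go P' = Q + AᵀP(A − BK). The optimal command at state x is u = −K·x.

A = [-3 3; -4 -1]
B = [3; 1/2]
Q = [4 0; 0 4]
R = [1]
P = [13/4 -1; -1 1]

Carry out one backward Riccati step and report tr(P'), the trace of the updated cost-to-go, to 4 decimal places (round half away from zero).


20.7682

BᵀP = [9.2500 -2.5000]
S = R + BᵀPB = [1] + [26.5000] = [27.5000]
BᵀPA = [-17.7500 30.2500]
K = S⁻¹·BᵀPA = [-0.6455 1.1000]
A−BK = [-1.0636 -0.3000; -3.6773 -1.5500]
AᵀP(A−BK) = [9.7932 3.2750; 3.2750 2.9750]
P' = Q + AᵀP(A−BK) = [13.7932 3.2750; 3.2750 6.9750]
tr(P') = 20.7682


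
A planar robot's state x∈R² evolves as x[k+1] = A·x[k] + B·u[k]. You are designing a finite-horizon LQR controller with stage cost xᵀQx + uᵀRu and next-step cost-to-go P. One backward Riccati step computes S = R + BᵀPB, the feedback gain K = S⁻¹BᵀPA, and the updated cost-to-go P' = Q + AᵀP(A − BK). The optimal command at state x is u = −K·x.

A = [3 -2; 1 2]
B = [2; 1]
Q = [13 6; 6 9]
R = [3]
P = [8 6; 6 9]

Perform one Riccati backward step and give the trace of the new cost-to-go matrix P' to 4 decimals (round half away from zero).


BᵀP = [22.0000 21.0000]
S = R + BᵀPB = [3] + [65.0000] = [68.0000]
BᵀPA = [87.0000 -2.0000]
K = S⁻¹·BᵀPA = [1.2794 -0.0294]
A−BK = [0.4412 -1.9412; -0.2794 2.0294]
AᵀP(A−BK) = [5.6912 -3.4412; -3.4412 19.9412]
P' = Q + AᵀP(A−BK) = [18.6912 2.5588; 2.5588 28.9412]
tr(P') = 47.6324

47.6324


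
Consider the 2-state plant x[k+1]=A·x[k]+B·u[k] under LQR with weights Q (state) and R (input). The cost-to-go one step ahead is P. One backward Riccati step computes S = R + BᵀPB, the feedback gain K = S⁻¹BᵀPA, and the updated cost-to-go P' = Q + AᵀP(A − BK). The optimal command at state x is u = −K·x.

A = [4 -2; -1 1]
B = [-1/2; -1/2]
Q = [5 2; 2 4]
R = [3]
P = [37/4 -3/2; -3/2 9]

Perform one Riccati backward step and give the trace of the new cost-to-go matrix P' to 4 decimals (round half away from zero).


207.3853

BᵀP = [-3.8750 -3.7500]
S = R + BᵀPB = [3] + [3.8125] = [6.8125]
BᵀPA = [-11.7500 4.0000]
K = S⁻¹·BᵀPA = [-1.7248 0.5872]
A−BK = [3.1376 -1.7064; -1.8624 1.2936]
AᵀP(A−BK) = [148.7339 -85.1009; -85.1009 49.6514]
P' = Q + AᵀP(A−BK) = [153.7339 -83.1009; -83.1009 53.6514]
tr(P') = 207.3853


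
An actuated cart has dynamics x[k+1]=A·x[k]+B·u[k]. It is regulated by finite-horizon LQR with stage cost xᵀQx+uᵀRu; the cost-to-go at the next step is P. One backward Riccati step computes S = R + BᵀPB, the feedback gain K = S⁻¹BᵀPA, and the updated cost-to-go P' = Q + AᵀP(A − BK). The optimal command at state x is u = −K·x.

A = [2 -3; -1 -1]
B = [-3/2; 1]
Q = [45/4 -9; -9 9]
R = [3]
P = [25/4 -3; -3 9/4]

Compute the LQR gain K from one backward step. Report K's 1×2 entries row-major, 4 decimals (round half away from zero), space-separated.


BᵀP = [-12.3750 6.7500]
S = R + BᵀPB = [3] + [25.3125] = [28.3125]
BᵀPA = [-31.5000 30.3750]
K = S⁻¹·BᵀPA = [-1.1126 1.0728]
A−BK = [0.3311 -1.3907; 0.1126 -2.0728]
AᵀP(A−BK) = [4.2036 -4.4553; -4.4553 7.9123]
P' = Q + AᵀP(A−BK) = [15.4536 -13.4553; -13.4553 16.9123]
tr(P') = 32.3659

-1.1126 1.0728


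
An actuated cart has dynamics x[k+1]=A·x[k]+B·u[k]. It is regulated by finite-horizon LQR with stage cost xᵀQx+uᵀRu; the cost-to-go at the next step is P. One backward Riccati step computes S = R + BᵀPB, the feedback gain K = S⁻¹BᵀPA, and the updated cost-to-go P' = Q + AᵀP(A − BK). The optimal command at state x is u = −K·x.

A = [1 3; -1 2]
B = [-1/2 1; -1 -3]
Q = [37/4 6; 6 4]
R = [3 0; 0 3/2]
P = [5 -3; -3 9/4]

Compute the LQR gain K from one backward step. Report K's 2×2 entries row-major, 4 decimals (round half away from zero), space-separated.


-0.0629 -0.4151 0.5346 0.5283

BᵀP = [0.5000 -0.7500; 14.0000 -9.7500]
S = R + BᵀPB = [3 0; 0 3/2] + [0.5000 2.7500; 2.7500 43.2500] = [3.5000 2.7500; 2.7500 44.7500]
BᵀPA = [1.2500 0.0000; 23.7500 22.5000]
K = S⁻¹·BᵀPA = [-0.0629 -0.4151; 0.5346 0.5283]
A−BK = [0.4340 2.2642; 0.5409 3.1698]
AᵀP(A−BK) = [0.6321 1.4717; 1.4717 6.1132]
P' = Q + AᵀP(A−BK) = [9.8821 7.4717; 7.4717 10.1132]
tr(P') = 19.9953


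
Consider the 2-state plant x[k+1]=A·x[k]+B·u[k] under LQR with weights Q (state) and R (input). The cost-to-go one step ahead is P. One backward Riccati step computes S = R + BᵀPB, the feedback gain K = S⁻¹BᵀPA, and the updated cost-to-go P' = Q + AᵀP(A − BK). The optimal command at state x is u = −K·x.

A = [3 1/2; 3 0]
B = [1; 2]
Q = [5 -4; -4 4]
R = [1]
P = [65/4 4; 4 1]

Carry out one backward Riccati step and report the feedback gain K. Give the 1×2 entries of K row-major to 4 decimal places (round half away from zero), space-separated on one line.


BᵀP = [24.2500 6.0000]
S = R + BᵀPB = [1] + [36.2500] = [37.2500]
BᵀPA = [90.7500 12.1250]
K = S⁻¹·BᵀPA = [2.4362 0.3255]
A−BK = [0.5638 0.1745; -1.8725 -0.6510]
AᵀP(A−BK) = [6.1611 0.8356; 0.8356 0.1158]
P' = Q + AᵀP(A−BK) = [11.1611 -3.1644; -3.1644 4.1158]
tr(P') = 15.2768

2.4362 0.3255


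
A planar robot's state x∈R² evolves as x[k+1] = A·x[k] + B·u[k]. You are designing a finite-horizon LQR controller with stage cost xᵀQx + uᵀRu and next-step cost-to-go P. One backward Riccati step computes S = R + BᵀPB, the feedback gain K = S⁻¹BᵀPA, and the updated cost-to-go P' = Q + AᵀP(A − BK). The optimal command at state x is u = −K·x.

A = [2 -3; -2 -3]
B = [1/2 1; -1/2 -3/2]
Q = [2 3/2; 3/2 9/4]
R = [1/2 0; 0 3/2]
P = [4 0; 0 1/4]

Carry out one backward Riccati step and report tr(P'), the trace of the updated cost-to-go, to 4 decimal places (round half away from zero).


BᵀP = [2.0000 -0.1250; 4.0000 -0.3750]
S = R + BᵀPB = [1/2 0; 0 3/2] + [1.0625 2.1875; 2.1875 4.5625] = [1.5625 2.1875; 2.1875 6.0625]
BᵀPA = [4.2500 -5.6250; 8.7500 -10.8750]
K = S⁻¹·BᵀPA = [1.4133 -2.2000; 0.9333 -1.0000]
A−BK = [0.3600 -0.9000; 0.1067 -5.6000]
AᵀP(A−BK) = [2.8267 -4.4000; -4.4000 15.0000]
P' = Q + AᵀP(A−BK) = [4.8267 -2.9000; -2.9000 17.2500]
tr(P') = 22.0767

22.0767


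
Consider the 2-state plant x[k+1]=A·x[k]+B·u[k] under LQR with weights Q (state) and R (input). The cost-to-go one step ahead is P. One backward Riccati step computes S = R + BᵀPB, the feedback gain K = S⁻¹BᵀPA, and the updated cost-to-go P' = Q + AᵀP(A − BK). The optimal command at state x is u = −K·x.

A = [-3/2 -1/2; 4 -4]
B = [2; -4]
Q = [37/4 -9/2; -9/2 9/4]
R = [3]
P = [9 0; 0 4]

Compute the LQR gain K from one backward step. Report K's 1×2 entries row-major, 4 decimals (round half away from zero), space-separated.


-0.8835 0.5340

BᵀP = [18.0000 -16.0000]
S = R + BᵀPB = [3] + [100.0000] = [103.0000]
BᵀPA = [-91.0000 55.0000]
K = S⁻¹·BᵀPA = [-0.8835 0.5340]
A−BK = [0.2670 -1.5680; 0.4660 -1.8641]
AᵀP(A−BK) = [3.8519 -8.6578; -8.6578 36.8811]
P' = Q + AᵀP(A−BK) = [13.1019 -13.1578; -13.1578 39.1311]
tr(P') = 52.2330


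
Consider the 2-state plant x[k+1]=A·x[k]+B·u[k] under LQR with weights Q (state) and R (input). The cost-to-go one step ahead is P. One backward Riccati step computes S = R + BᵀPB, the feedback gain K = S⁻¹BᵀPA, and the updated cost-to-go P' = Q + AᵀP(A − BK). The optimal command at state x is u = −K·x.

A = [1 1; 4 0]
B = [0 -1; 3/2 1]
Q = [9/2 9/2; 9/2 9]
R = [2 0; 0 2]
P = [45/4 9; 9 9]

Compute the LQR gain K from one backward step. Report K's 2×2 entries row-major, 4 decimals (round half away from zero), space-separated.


3.0337 0.6067 -0.5294 -0.5294

BᵀP = [13.5000 13.5000; -2.2500 0.0000]
S = R + BᵀPB = [2 0; 0 2] + [20.2500 0.0000; 0.0000 2.2500] = [22.2500 0.0000; 0.0000 4.2500]
BᵀPA = [67.5000 13.5000; -2.2500 -2.2500]
K = S⁻¹·BᵀPA = [3.0337 0.6067; -0.5294 -0.5294]
A−BK = [0.4706 0.4706; -0.0212 -0.3807]
AᵀP(A−BK) = [21.2835 5.1038; 5.1038 1.8678]
P' = Q + AᵀP(A−BK) = [25.7835 9.6038; 9.6038 10.8678]
tr(P') = 36.6514


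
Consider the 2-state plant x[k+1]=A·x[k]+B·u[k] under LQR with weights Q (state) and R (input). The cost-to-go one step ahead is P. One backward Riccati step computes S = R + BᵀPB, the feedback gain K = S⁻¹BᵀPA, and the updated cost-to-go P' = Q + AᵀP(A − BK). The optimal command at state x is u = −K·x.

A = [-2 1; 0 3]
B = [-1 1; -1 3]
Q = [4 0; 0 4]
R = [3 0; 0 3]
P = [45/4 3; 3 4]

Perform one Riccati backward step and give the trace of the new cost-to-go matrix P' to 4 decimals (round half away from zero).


BᵀP = [-14.2500 -7.0000; 20.2500 15.0000]
S = R + BᵀPB = [3 0; 0 3] + [21.2500 -35.2500; -35.2500 65.2500] = [24.2500 -35.2500; -35.2500 68.2500]
BᵀPA = [28.5000 -35.2500; -40.5000 65.2500]
K = S⁻¹·BᵀPA = [1.2545 -0.2564; 0.0545 0.8236]
A−BK = [-0.8000 -0.0800; 1.0909 0.2727]
AᵀP(A−BK) = [11.4545 0.1636; 0.1636 2.4709]
P' = Q + AᵀP(A−BK) = [15.4545 0.1636; 0.1636 6.4709]
tr(P') = 21.9255

21.9255


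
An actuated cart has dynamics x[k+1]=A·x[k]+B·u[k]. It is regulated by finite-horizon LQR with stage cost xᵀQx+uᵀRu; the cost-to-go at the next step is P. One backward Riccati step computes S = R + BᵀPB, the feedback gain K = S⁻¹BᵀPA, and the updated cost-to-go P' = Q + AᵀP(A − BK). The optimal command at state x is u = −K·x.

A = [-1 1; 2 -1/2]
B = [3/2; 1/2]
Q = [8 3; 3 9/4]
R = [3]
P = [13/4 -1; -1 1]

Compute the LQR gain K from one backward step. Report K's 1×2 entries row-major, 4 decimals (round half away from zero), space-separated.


BᵀP = [4.3750 -1.0000]
S = R + BᵀPB = [3] + [6.0625] = [9.0625]
BᵀPA = [-6.3750 4.8750]
K = S⁻¹·BᵀPA = [-0.7034 0.5379]
A−BK = [0.0552 0.1931; 2.3517 -0.7690]
AᵀP(A−BK) = [6.7655 -3.3207; -3.3207 1.8776]
P' = Q + AᵀP(A−BK) = [14.7655 -0.3207; -0.3207 4.1276]
tr(P') = 18.8931

-0.7034 0.5379


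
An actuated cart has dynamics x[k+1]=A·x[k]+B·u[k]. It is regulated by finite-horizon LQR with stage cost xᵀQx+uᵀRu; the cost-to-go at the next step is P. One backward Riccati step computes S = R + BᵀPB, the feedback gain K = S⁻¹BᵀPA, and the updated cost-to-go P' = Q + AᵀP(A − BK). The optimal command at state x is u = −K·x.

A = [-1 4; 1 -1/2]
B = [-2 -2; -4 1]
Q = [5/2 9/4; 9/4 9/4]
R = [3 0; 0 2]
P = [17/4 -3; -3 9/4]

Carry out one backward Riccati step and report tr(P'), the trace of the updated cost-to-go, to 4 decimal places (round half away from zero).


BᵀP = [3.5000 -3.0000; -11.5000 8.2500]
S = R + BᵀPB = [3 0; 0 2] + [5.0000 -10.0000; -10.0000 31.2500] = [8.0000 -10.0000; -10.0000 33.2500]
BᵀPA = [-6.5000 15.5000; 19.7500 -50.1250]
K = S⁻¹·BᵀPA = [-0.1122 0.0851; 0.5602 -1.4819]
A−BK = [-0.1039 1.2063; -0.0090 1.3223]
AᵀP(A−BK) = [0.7059 -1.8038; -1.8038 4.9620]
P' = Q + AᵀP(A−BK) = [3.2059 0.4462; 0.4462 7.2120]
tr(P') = 10.4179

10.4179


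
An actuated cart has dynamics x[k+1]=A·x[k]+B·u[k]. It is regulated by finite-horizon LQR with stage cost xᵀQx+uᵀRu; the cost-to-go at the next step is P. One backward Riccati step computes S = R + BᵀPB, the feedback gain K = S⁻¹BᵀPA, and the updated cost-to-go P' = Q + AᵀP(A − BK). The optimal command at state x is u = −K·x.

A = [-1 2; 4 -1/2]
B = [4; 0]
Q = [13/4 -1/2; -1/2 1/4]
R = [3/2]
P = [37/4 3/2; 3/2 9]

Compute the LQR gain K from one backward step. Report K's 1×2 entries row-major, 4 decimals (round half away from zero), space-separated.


-0.0870 0.4749

BᵀP = [37.0000 6.0000]
S = R + BᵀPB = [3/2] + [148.0000] = [149.5000]
BᵀPA = [-13.0000 71.0000]
K = S⁻¹·BᵀPA = [-0.0870 0.4749]
A−BK = [-0.6522 0.1003; 4.0000 -0.5000]
AᵀP(A−BK) = [140.1196 -17.5761; -17.5761 2.5309]
P' = Q + AᵀP(A−BK) = [143.3696 -18.0761; -18.0761 2.7809]
tr(P') = 146.1505


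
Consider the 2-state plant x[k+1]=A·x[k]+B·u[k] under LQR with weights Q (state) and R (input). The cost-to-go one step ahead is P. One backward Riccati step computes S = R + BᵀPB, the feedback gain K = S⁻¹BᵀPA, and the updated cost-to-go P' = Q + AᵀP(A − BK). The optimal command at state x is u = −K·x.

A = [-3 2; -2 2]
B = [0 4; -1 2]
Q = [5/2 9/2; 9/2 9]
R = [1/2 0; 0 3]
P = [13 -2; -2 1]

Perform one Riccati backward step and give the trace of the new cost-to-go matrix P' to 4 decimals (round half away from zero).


BᵀP = [2.0000 -1.0000; 48.0000 -6.0000]
S = R + BᵀPB = [1/2 0; 0 3] + [1.0000 6.0000; 6.0000 180.0000] = [1.5000 6.0000; 6.0000 183.0000]
BᵀPA = [-4.0000 2.0000; -132.0000 84.0000]
K = S⁻¹·BᵀPA = [0.2516 -0.5786; -0.7296 0.4780]
A−BK = [-0.0818 0.0881; -0.2893 0.4654]
AᵀP(A−BK) = [1.7044 -1.2201; -1.2201 1.0063]
P' = Q + AᵀP(A−BK) = [4.2044 3.2799; 3.2799 10.0063]
tr(P') = 14.2107

14.2107


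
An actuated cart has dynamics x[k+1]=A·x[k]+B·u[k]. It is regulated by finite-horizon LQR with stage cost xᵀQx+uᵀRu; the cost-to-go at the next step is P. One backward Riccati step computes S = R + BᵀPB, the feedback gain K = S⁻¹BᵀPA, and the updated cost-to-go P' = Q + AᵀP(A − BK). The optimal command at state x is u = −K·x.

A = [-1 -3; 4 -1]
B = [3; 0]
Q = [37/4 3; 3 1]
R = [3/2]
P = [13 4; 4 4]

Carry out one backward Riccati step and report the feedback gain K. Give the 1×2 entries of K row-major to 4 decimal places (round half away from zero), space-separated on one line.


0.0759 -1.0886

BᵀP = [39.0000 12.0000]
S = R + BᵀPB = [3/2] + [117.0000] = [118.5000]
BᵀPA = [9.0000 -129.0000]
K = S⁻¹·BᵀPA = [0.0759 -1.0886]
A−BK = [-1.2278 0.2658; 4.0000 -1.0000]
AᵀP(A−BK) = [44.3165 -11.2025; -11.2025 4.5696]
P' = Q + AᵀP(A−BK) = [53.5665 -8.2025; -8.2025 5.5696]
tr(P') = 59.1361


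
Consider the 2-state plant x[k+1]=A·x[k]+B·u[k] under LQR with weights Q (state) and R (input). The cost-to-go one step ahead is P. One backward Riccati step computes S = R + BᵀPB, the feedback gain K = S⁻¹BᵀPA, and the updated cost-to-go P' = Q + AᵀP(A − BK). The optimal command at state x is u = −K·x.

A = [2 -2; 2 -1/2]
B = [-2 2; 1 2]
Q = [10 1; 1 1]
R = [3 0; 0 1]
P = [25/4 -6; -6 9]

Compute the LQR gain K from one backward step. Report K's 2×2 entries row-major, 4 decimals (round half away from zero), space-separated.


BᵀP = [-18.5000 21.0000; 0.5000 6.0000]
S = R + BᵀPB = [3 0; 0 1] + [58.0000 5.0000; 5.0000 13.0000] = [61.0000 5.0000; 5.0000 14.0000]
BᵀPA = [5.0000 26.5000; 13.0000 -4.0000]
K = S⁻¹·BᵀPA = [0.0060 0.4717; 0.9264 -0.4542]
A−BK = [0.1592 -0.1484; 0.1411 -0.0633]
AᵀP(A−BK) = [0.9264 -0.4542; -0.4542 0.9346]
P' = Q + AᵀP(A−BK) = [10.9264 0.5458; 0.5458 1.9346]
tr(P') = 12.8610

0.0060 0.4717 0.9264 -0.4542


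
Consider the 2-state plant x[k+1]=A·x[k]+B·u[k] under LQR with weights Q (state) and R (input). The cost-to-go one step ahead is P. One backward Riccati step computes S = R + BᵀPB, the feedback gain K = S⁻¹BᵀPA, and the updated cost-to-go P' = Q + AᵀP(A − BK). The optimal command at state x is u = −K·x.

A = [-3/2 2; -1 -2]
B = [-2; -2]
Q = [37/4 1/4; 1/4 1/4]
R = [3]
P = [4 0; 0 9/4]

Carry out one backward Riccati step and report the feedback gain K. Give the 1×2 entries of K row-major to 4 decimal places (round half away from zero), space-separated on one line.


BᵀP = [-8.0000 -4.5000]
S = R + BᵀPB = [3] + [25.0000] = [28.0000]
BᵀPA = [16.5000 -7.0000]
K = S⁻¹·BᵀPA = [0.5893 -0.2500]
A−BK = [-0.3214 1.5000; 0.1786 -2.5000]
AᵀP(A−BK) = [1.5268 -3.3750; -3.3750 23.2500]
P' = Q + AᵀP(A−BK) = [10.7768 -3.1250; -3.1250 23.5000]
tr(P') = 34.2768

0.5893 -0.2500


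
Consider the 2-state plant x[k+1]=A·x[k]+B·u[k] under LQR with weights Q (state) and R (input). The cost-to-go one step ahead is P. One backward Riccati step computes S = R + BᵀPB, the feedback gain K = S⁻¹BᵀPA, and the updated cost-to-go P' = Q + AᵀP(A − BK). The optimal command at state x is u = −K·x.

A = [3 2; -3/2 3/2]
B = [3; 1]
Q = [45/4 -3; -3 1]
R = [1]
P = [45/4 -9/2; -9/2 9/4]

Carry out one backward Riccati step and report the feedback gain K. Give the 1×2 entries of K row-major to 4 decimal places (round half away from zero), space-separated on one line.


1.3500 0.5371

BᵀP = [29.2500 -11.2500]
S = R + BᵀPB = [1] + [76.5000] = [77.5000]
BᵀPA = [104.6250 41.6250]
K = S⁻¹·BᵀPA = [1.3500 0.5371]
A−BK = [-1.0500 0.3887; -2.8500 0.9629]
AᵀP(A−BK) = [5.5688 -0.5063; -0.5063 0.7058]
P' = Q + AᵀP(A−BK) = [16.8188 -3.5063; -3.5063 1.7058]
tr(P') = 18.5246


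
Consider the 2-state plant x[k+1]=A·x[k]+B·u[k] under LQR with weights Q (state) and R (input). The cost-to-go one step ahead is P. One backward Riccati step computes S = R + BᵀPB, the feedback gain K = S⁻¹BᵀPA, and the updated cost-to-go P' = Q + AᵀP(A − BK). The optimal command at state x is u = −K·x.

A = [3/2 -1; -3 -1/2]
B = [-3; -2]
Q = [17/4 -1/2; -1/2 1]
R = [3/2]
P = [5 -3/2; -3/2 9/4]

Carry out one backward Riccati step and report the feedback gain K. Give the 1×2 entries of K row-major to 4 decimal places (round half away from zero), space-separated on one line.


-0.4800 0.3200

BᵀP = [-12.0000 0.0000]
S = R + BᵀPB = [3/2] + [36.0000] = [37.5000]
BᵀPA = [-18.0000 12.0000]
K = S⁻¹·BᵀPA = [-0.4800 0.3200]
A−BK = [0.0600 -0.0400; -3.9600 0.1400]
AᵀP(A−BK) = [36.3600 -1.7400; -1.7400 0.2225]
P' = Q + AᵀP(A−BK) = [40.6100 -2.2400; -2.2400 1.2225]
tr(P') = 41.8325


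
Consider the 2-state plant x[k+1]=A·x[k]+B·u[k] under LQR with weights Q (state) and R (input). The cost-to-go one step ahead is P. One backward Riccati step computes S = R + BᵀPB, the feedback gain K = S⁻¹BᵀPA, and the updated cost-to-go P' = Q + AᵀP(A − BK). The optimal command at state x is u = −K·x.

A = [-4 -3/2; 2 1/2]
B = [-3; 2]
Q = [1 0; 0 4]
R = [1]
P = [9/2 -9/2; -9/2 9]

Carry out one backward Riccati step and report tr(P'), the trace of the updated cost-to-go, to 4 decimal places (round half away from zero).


BᵀP = [-22.5000 31.5000]
S = R + BᵀPB = [1] + [130.5000] = [131.5000]
BᵀPA = [153.0000 49.5000]
K = S⁻¹·BᵀPA = [1.1635 0.3764]
A−BK = [-0.5095 -0.3707; -0.3270 -0.2529]
AᵀP(A−BK) = [1.9848 0.9068; 0.9068 0.4919]
P' = Q + AᵀP(A−BK) = [2.9848 0.9068; 0.9068 4.4919]
tr(P') = 7.4767

7.4767


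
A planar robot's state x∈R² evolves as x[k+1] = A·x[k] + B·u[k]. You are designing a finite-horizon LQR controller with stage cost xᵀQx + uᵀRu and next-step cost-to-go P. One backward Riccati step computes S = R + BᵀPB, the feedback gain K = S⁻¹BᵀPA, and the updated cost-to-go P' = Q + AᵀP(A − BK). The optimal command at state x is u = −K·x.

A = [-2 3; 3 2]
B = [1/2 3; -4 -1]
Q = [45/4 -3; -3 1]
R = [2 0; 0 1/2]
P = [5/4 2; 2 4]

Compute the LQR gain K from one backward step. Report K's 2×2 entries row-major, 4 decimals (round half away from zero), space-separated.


-0.5695 -0.7716 -0.4154 1.0006

BᵀP = [-7.3750 -15.0000; 1.7500 2.0000]
S = R + BᵀPB = [2 0; 0 1/2] + [56.3125 -7.1250; -7.1250 3.2500] = [58.3125 -7.1250; -7.1250 3.7500]
BᵀPA = [-30.2500 -52.1250; 2.5000 9.2500]
K = S⁻¹·BᵀPA = [-0.5695 -0.7716; -0.4154 1.0006]
A−BK = [-0.4690 0.3841; 0.3065 -0.0860]
AᵀP(A−BK) = [0.8107 0.6566; 0.6566 1.7733]
P' = Q + AᵀP(A−BK) = [12.0607 -2.3434; -2.3434 2.7733]
tr(P') = 14.8340


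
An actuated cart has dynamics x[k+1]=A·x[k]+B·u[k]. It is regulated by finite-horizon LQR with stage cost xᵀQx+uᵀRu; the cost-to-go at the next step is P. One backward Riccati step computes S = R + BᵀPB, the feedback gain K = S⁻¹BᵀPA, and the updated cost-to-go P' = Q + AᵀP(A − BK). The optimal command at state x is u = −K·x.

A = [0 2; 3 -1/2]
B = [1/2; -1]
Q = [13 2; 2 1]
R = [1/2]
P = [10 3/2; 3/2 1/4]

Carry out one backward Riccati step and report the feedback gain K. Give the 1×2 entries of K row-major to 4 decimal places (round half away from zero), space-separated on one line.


BᵀP = [3.5000 0.5000]
S = R + BᵀPB = [1/2] + [1.2500] = [1.7500]
BᵀPA = [1.5000 6.7500]
K = S⁻¹·BᵀPA = [0.8571 3.8571]
A−BK = [-0.4286 0.0714; 3.8571 3.3571]
AᵀP(A−BK) = [0.9643 2.8393; 2.8393 11.0268]
P' = Q + AᵀP(A−BK) = [13.9643 4.8393; 4.8393 12.0268]
tr(P') = 25.9911

0.8571 3.8571


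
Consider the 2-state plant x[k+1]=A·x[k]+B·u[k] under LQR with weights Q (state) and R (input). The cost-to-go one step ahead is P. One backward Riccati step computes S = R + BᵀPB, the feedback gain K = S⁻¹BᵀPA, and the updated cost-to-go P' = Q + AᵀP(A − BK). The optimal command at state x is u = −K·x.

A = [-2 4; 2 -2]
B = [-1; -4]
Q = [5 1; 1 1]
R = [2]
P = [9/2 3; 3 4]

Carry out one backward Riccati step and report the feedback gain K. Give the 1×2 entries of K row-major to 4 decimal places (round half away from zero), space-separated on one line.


BᵀP = [-16.5000 -19.0000]
S = R + BᵀPB = [2] + [92.5000] = [94.5000]
BᵀPA = [-5.0000 -28.0000]
K = S⁻¹·BᵀPA = [-0.0529 -0.2963]
A−BK = [-2.0529 3.7037; 1.7884 -3.1852]
AᵀP(A−BK) = [9.7354 -17.4815; -17.4815 31.7037]
P' = Q + AᵀP(A−BK) = [14.7354 -16.4815; -16.4815 32.7037]
tr(P') = 47.4392

-0.0529 -0.2963


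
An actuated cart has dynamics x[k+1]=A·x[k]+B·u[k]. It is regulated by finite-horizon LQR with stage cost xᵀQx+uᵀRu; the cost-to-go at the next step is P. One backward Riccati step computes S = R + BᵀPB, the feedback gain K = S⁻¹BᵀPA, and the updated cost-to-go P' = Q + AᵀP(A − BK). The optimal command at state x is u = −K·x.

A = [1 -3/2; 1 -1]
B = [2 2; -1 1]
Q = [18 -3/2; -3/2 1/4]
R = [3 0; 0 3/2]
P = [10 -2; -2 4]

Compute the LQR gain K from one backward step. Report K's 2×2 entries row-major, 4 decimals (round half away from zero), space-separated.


-0.1605 0.0450 0.6341 -0.7632

BᵀP = [22.0000 -8.0000; 18.0000 0.0000]
S = R + BᵀPB = [3 0; 0 3/2] + [52.0000 36.0000; 36.0000 36.0000] = [55.0000 36.0000; 36.0000 37.5000]
BᵀPA = [14.0000 -25.0000; 18.0000 -27.0000]
K = S⁻¹·BᵀPA = [-0.1605 0.0450; 0.6341 -0.7632]
A−BK = [0.0528 -0.0636; 0.2055 -0.1918]
AᵀP(A−BK) = [0.8337 -0.8924; -0.8924 1.0186]
P' = Q + AᵀP(A−BK) = [18.8337 -2.3924; -2.3924 1.2686]
tr(P') = 20.1023


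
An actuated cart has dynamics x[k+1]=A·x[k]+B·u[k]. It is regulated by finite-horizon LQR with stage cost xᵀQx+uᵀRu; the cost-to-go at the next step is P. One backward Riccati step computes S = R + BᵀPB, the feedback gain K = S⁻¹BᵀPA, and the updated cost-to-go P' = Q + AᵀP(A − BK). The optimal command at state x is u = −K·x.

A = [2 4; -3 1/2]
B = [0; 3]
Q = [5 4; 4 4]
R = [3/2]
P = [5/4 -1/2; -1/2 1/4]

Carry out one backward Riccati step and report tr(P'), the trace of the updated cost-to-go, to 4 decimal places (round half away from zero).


BᵀP = [-1.5000 0.7500]
S = R + BᵀPB = [3/2] + [2.2500] = [3.7500]
BᵀPA = [-5.2500 -5.6250]
K = S⁻¹·BᵀPA = [-1.4000 -1.5000]
A−BK = [2.0000 4.0000; 1.2000 5.0000]
AᵀP(A−BK) = [5.9000 7.2500; 7.2500 9.6250]
P' = Q + AᵀP(A−BK) = [10.9000 11.2500; 11.2500 13.6250]
tr(P') = 24.5250

24.5250


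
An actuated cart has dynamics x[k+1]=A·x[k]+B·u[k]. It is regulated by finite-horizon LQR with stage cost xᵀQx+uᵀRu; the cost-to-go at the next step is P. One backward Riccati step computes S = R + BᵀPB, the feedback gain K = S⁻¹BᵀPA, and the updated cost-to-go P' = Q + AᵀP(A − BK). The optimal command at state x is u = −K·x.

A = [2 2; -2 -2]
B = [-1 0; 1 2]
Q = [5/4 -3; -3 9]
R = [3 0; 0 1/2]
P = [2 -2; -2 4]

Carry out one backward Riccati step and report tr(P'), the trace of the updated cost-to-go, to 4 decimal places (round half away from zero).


BᵀP = [-4.0000 6.0000; -4.0000 8.0000]
S = R + BᵀPB = [3 0; 0 1/2] + [10.0000 12.0000; 12.0000 16.0000] = [13.0000 12.0000; 12.0000 16.5000]
BᵀPA = [-20.0000 -20.0000; -24.0000 -24.0000]
K = S⁻¹·BᵀPA = [-0.5957 -0.5957; -1.0213 -1.0213]
A−BK = [1.4043 1.4043; 0.6383 0.6383]
AᵀP(A−BK) = [3.5745 3.5745; 3.5745 3.5745]
P' = Q + AᵀP(A−BK) = [4.8245 0.5745; 0.5745 12.5745]
tr(P') = 17.3989

17.3989


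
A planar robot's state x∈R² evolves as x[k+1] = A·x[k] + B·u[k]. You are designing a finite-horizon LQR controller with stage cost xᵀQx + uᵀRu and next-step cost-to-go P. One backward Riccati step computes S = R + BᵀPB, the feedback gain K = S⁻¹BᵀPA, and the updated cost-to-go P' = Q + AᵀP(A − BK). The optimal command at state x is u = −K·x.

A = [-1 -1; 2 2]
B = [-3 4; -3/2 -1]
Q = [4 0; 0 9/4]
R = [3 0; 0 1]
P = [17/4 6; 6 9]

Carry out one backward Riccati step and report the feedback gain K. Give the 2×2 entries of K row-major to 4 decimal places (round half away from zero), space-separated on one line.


-0.4756 -0.4756 -0.2466 -0.2466

BᵀP = [-21.7500 -31.5000; 11.0000 15.0000]
S = R + BᵀPB = [3 0; 0 1] + [112.5000 -55.5000; -55.5000 29.0000] = [115.5000 -55.5000; -55.5000 30.0000]
BᵀPA = [-41.2500 -41.2500; 19.0000 19.0000]
K = S⁻¹·BᵀPA = [-0.4756 -0.4756; -0.2466 -0.2466]
A−BK = [-1.4405 -1.4405; 1.0400 1.0400]
AᵀP(A−BK) = [1.3153 1.3153; 1.3153 1.3153]
P' = Q + AᵀP(A−BK) = [5.3153 1.3153; 1.3153 3.5653]
tr(P') = 8.8806
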